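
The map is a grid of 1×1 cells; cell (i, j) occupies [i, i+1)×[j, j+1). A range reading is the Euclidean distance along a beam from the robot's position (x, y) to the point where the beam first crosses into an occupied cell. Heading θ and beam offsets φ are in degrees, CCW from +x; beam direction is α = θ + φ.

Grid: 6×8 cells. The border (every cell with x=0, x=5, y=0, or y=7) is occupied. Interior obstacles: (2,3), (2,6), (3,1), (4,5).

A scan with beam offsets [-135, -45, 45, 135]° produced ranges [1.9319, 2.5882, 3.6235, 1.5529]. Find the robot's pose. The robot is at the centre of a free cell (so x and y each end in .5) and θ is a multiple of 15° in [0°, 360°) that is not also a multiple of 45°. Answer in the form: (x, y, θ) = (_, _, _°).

Enumerate (i+0.5, j+0.5, θ) over the 20 free cells and 16 admissible headings. For each, cast all 4 beams and compare to the given ranges.
  (3.5, 3.5, 330°): beam 1 = 0.5176 ≠ 1.9319 ✗
  (3.5, 4.5, 195°): beam 1 = 1.0000 ≠ 1.9319 ✗
  (1.5, 4.5, 60°): beam 1 = 3.6235 ≠ 1.9319 ✗
  …
  (3.5, 4.5, 240°): r_1=1.9319, r_2=2.5882, r_3=3.6235, r_4=1.5529 — all match ✓
No second candidate reproduces the full scan.

(x, y, θ) = (3.5, 4.5, 240°)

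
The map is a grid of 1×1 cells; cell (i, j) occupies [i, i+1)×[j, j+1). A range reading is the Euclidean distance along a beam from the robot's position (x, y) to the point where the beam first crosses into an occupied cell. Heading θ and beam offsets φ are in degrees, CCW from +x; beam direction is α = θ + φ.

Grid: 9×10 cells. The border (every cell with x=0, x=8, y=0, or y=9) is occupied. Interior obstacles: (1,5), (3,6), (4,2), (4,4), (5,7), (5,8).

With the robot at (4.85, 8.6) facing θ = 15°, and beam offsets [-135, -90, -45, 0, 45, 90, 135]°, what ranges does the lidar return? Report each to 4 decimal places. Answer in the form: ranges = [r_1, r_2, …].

beam 1: φ=-135°, α=240°
  cosα=-0.5000 sinα=-0.8660 | (4,8) | tMaxX 1.7000 tMaxY 0.6928 | tΔX 2.0000 tΔY 1.1547
    t=0.6928 [y] (4,7)
    t=1.7000 [x] (3,7)
    t=1.8475 [y] (3,6) — stop
  → r_1 = 1.8475
beam 2: φ=-90°, α=285°
  cosα=0.2588 sinα=-0.9659 | (4,8) | tMaxX 0.5796 tMaxY 0.6212 | tΔX 3.8637 tΔY 1.0353
    t=0.5796 [x] (5,8) — stop
  → r_2 = 0.5796
beam 3: φ=-45°, α=330°
  cosα=0.8660 sinα=-0.5000 | (4,8) | tMaxX 0.1732 tMaxY 1.2000 | tΔX 1.1547 tΔY 2.0000
    t=0.1732 [x] (5,8) — stop
  → r_3 = 0.1732
beam 4: φ=0°, α=15°
  cosα=0.9659 sinα=0.2588 | (4,8) | tMaxX 0.1553 tMaxY 1.5455 | tΔX 1.0353 tΔY 3.8637
    t=0.1553 [x] (5,8) — stop
  → r_4 = 0.1553
beam 5: φ=45°, α=60°
  cosα=0.5000 sinα=0.8660 | (4,8) | tMaxX 0.3000 tMaxY 0.4619 | tΔX 2.0000 tΔY 1.1547
    t=0.3000 [x] (5,8) — stop
  → r_5 = 0.3000
beam 6: φ=90°, α=105°
  cosα=-0.2588 sinα=0.9659 | (4,8) | tMaxX 3.2841 tMaxY 0.4141 | tΔX 3.8637 tΔY 1.0353
    t=0.4141 [y] (4,9) — stop
  → r_6 = 0.4141
beam 7: φ=135°, α=150°
  cosα=-0.8660 sinα=0.5000 | (4,8) | tMaxX 0.9815 tMaxY 0.8000 | tΔX 1.1547 tΔY 2.0000
    t=0.8000 [y] (4,9) — stop
  → r_7 = 0.8000

ranges = [1.8475, 0.5796, 0.1732, 0.1553, 0.3000, 0.4141, 0.8000]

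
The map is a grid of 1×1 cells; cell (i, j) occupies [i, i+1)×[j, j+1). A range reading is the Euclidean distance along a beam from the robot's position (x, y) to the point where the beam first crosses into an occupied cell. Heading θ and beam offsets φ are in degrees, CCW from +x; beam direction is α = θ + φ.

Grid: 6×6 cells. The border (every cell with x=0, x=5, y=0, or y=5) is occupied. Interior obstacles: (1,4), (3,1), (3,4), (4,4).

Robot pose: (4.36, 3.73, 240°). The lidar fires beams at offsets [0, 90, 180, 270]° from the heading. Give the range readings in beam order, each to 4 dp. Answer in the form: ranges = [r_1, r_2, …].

ranges = [1.9976, 0.7390, 0.3118, 0.5400]

beam 1: φ=0°, α=240°
  direction (-0.5000, -0.8660); cell (4,3); t to first gridline: x 0.7200, y 0.8429 (then +2.0000 / +1.1547)
    (3,3) via x @ 0.7200
    (3,2) via y @ 0.8429
    (3,1) via y @ 1.9976  # hit
  → r_1 = 1.9976
beam 2: φ=90°, α=330°
  direction (0.8660, -0.5000); cell (4,3); t to first gridline: x 0.7390, y 1.4600 (then +1.1547 / +2.0000)
    (5,3) via x @ 0.7390  # hit
  → r_2 = 0.7390
beam 3: φ=180°, α=60°
  direction (0.5000, 0.8660); cell (4,3); t to first gridline: x 1.2800, y 0.3118 (then +2.0000 / +1.1547)
    (4,4) via y @ 0.3118  # hit
  → r_3 = 0.3118
beam 4: φ=270°, α=150°
  direction (-0.8660, 0.5000); cell (4,3); t to first gridline: x 0.4157, y 0.5400 (then +1.1547 / +2.0000)
    (3,3) via x @ 0.4157
    (3,4) via y @ 0.5400  # hit
  → r_4 = 0.5400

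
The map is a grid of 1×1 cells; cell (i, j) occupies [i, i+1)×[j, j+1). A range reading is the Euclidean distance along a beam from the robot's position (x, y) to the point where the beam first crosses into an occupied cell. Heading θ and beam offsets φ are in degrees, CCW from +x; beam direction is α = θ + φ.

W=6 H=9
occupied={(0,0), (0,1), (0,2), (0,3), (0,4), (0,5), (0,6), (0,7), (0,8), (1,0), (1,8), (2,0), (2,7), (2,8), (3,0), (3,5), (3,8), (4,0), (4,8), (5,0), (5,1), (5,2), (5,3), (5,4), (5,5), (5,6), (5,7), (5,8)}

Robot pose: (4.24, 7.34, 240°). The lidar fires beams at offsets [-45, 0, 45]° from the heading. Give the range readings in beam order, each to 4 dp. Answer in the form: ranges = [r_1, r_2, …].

beam 1: φ=-45°, α=195°
  dir = (cos 195°, sin 195°) = (-0.9659, -0.2588); from cell (4,7)
  next x-line at t=0.2485, next y-line at t=1.3137; Δt_x=1.0353, Δt_y=3.8637
    x: enter (3,7) at t=0.2485
    x: enter (2,7) at t=1.2837 ← occupied
  → r_1 = 1.2837
beam 2: φ=0°, α=240°
  dir = (cos 240°, sin 240°) = (-0.5000, -0.8660); from cell (4,7)
  next x-line at t=0.4800, next y-line at t=0.3926; Δt_x=2.0000, Δt_y=1.1547
    y: enter (4,6) at t=0.3926
    x: enter (3,6) at t=0.4800
    y: enter (3,5) at t=1.5473 ← occupied
  → r_2 = 1.5473
beam 3: φ=45°, α=285°
  dir = (cos 285°, sin 285°) = (0.2588, -0.9659); from cell (4,7)
  next x-line at t=2.9364, next y-line at t=0.3520; Δt_x=3.8637, Δt_y=1.0353
    y: enter (4,6) at t=0.3520
    y: enter (4,5) at t=1.3873
    y: enter (4,4) at t=2.4225
    x: enter (5,4) at t=2.9364 ← occupied
  → r_3 = 2.9364

ranges = [1.2837, 1.5473, 2.9364]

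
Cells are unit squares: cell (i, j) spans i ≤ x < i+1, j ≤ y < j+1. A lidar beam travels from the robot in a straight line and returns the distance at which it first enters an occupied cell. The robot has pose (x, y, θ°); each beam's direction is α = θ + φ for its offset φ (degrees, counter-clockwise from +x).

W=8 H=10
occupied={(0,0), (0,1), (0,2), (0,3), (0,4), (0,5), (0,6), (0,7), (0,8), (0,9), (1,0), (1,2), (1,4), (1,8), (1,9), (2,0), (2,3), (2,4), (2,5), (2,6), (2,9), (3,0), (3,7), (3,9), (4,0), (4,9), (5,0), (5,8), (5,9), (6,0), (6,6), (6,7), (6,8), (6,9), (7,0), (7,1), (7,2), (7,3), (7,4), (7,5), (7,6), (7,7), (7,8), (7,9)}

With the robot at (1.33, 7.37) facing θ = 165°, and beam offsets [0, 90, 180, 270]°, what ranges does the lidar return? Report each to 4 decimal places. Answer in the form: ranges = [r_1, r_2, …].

ranges = [0.3416, 1.2750, 1.4296, 0.6522]

beam 1: φ=0°, α=165°
  dir = (cos 165°, sin 165°) = (-0.9659, 0.2588); from cell (1,7)
  next x-line at t=0.3416, next y-line at t=2.4341; Δt_x=1.0353, Δt_y=3.8637
    x: enter (0,7) at t=0.3416 ← occupied
  → r_1 = 0.3416
beam 2: φ=90°, α=255°
  dir = (cos 255°, sin 255°) = (-0.2588, -0.9659); from cell (1,7)
  next x-line at t=1.2750, next y-line at t=0.3831; Δt_x=3.8637, Δt_y=1.0353
    y: enter (1,6) at t=0.3831
    x: enter (0,6) at t=1.2750 ← occupied
  → r_2 = 1.2750
beam 3: φ=180°, α=345°
  dir = (cos 345°, sin 345°) = (0.9659, -0.2588); from cell (1,7)
  next x-line at t=0.6936, next y-line at t=1.4296; Δt_x=1.0353, Δt_y=3.8637
    x: enter (2,7) at t=0.6936
    y: enter (2,6) at t=1.4296 ← occupied
  → r_3 = 1.4296
beam 4: φ=270°, α=75°
  dir = (cos 75°, sin 75°) = (0.2588, 0.9659); from cell (1,7)
  next x-line at t=2.5887, next y-line at t=0.6522; Δt_x=3.8637, Δt_y=1.0353
    y: enter (1,8) at t=0.6522 ← occupied
  → r_4 = 0.6522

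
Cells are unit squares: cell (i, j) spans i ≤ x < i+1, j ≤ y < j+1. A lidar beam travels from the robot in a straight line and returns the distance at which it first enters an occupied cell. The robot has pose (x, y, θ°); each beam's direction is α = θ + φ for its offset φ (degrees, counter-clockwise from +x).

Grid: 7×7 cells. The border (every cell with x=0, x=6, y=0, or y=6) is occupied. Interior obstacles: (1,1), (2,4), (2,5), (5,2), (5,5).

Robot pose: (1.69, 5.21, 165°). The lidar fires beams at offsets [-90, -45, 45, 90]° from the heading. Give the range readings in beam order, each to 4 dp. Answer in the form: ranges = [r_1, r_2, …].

ranges = [0.8179, 0.9122, 0.7967, 2.6660]

beam 1: φ=-90°, α=75°
  d=(0.2588,0.9659)  start (1,5)  tX=1.1977 tY=0.8179  stride 1/|dx|=3.8637 1/|dy|=1.0353
    cross y-line → (1,6), t=0.8179 (wall)
  → r_1 = 0.8179
beam 2: φ=-45°, α=120°
  d=(-0.5000,0.8660)  start (1,5)  tX=1.3800 tY=0.9122  stride 1/|dx|=2.0000 1/|dy|=1.1547
    cross y-line → (1,6), t=0.9122 (wall)
  → r_2 = 0.9122
beam 3: φ=45°, α=210°
  d=(-0.8660,-0.5000)  start (1,5)  tX=0.7967 tY=0.4200  stride 1/|dx|=1.1547 1/|dy|=2.0000
    cross y-line → (1,4), t=0.4200
    cross x-line → (0,4), t=0.7967 (wall)
  → r_3 = 0.7967
beam 4: φ=90°, α=255°
  d=(-0.2588,-0.9659)  start (1,5)  tX=2.6660 tY=0.2174  stride 1/|dx|=3.8637 1/|dy|=1.0353
    cross y-line → (1,4), t=0.2174
    cross y-line → (1,3), t=1.2527
    cross y-line → (1,2), t=2.2880
    cross x-line → (0,2), t=2.6660 (wall)
  → r_4 = 2.6660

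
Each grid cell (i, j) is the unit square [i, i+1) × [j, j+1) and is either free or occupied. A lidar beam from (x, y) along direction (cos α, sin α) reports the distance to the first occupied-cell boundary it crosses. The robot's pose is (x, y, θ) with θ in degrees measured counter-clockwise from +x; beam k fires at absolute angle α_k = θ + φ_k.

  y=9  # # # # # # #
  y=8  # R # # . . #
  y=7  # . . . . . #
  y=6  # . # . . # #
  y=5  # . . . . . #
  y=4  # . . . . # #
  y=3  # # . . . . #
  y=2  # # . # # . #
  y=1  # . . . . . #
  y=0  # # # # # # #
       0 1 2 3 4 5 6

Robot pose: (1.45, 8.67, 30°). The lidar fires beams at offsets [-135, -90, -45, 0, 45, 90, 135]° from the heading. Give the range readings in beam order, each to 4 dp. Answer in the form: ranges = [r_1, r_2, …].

beam 1: φ=-135°, α=255°
  dir = (cos 255°, sin 255°) = (-0.2588, -0.9659); from cell (1,8)
  next x-line at t=1.7387, next y-line at t=0.6936; Δt_x=3.8637, Δt_y=1.0353
    y: enter (1,7) at t=0.6936
    y: enter (1,6) at t=1.7289
    x: enter (0,6) at t=1.7387 ← occupied
  → r_1 = 1.7387
beam 2: φ=-90°, α=300°
  dir = (cos 300°, sin 300°) = (0.5000, -0.8660); from cell (1,8)
  next x-line at t=1.1000, next y-line at t=0.7736; Δt_x=2.0000, Δt_y=1.1547
    y: enter (1,7) at t=0.7736
    x: enter (2,7) at t=1.1000
    y: enter (2,6) at t=1.9283 ← occupied
  → r_2 = 1.9283
beam 3: φ=-45°, α=345°
  dir = (cos 345°, sin 345°) = (0.9659, -0.2588); from cell (1,8)
  next x-line at t=0.5694, next y-line at t=2.5887; Δt_x=1.0353, Δt_y=3.8637
    x: enter (2,8) at t=0.5694 ← occupied
  → r_3 = 0.5694
beam 4: φ=0°, α=30°
  dir = (cos 30°, sin 30°) = (0.8660, 0.5000); from cell (1,8)
  next x-line at t=0.6351, next y-line at t=0.6600; Δt_x=1.1547, Δt_y=2.0000
    x: enter (2,8) at t=0.6351 ← occupied
  → r_4 = 0.6351
beam 5: φ=45°, α=75°
  dir = (cos 75°, sin 75°) = (0.2588, 0.9659); from cell (1,8)
  next x-line at t=2.1250, next y-line at t=0.3416; Δt_x=3.8637, Δt_y=1.0353
    y: enter (1,9) at t=0.3416 ← occupied
  → r_5 = 0.3416
beam 6: φ=90°, α=120°
  dir = (cos 120°, sin 120°) = (-0.5000, 0.8660); from cell (1,8)
  next x-line at t=0.9000, next y-line at t=0.3811; Δt_x=2.0000, Δt_y=1.1547
    y: enter (1,9) at t=0.3811 ← occupied
  → r_6 = 0.3811
beam 7: φ=135°, α=165°
  dir = (cos 165°, sin 165°) = (-0.9659, 0.2588); from cell (1,8)
  next x-line at t=0.4659, next y-line at t=1.2750; Δt_x=1.0353, Δt_y=3.8637
    x: enter (0,8) at t=0.4659 ← occupied
  → r_7 = 0.4659

ranges = [1.7387, 1.9283, 0.5694, 0.6351, 0.3416, 0.3811, 0.4659]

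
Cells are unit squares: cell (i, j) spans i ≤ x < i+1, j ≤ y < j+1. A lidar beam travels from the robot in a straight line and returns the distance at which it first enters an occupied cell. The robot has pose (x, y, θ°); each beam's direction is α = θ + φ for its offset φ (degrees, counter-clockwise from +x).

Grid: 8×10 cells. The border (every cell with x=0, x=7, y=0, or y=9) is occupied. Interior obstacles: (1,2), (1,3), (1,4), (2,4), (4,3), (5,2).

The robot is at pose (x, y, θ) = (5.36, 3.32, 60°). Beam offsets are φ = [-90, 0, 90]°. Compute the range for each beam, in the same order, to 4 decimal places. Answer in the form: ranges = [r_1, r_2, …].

beam 1: φ=-90°, α=330°
  direction (0.8660, -0.5000); cell (5,3); t to first gridline: x 0.7390, y 0.6400 (then +1.1547 / +2.0000)
    (5,2) via y @ 0.6400  # hit
  → r_1 = 0.6400
beam 2: φ=0°, α=60°
  direction (0.5000, 0.8660); cell (5,3); t to first gridline: x 1.2800, y 0.7852 (then +2.0000 / +1.1547)
    (5,4) via y @ 0.7852
    (6,4) via x @ 1.2800
    (6,5) via y @ 1.9399
    (6,6) via y @ 3.0946
    (7,6) via x @ 3.2800  # hit
  → r_2 = 3.2800
beam 3: φ=90°, α=150°
  direction (-0.8660, 0.5000); cell (5,3); t to first gridline: x 0.4157, y 1.3600 (then +1.1547 / +2.0000)
    (4,3) via x @ 0.4157  # hit
  → r_3 = 0.4157

ranges = [0.6400, 3.2800, 0.4157]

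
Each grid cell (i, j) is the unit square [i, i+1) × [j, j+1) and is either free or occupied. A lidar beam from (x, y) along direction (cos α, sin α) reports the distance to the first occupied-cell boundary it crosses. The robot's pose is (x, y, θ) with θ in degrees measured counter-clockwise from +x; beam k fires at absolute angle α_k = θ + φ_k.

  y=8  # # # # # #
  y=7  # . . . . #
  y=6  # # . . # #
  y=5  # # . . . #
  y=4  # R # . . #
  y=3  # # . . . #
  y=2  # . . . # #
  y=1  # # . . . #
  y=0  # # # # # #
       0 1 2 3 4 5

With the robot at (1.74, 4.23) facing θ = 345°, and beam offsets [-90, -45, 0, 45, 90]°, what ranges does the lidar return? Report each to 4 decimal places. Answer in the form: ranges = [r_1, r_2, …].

beam 1: φ=-90°, α=255°
  direction (-0.2588, -0.9659); cell (1,4); t to first gridline: x 2.8591, y 0.2381 (then +3.8637 / +1.0353)
    (1,3) via y @ 0.2381  # hit
  → r_1 = 0.2381
beam 2: φ=-45°, α=300°
  direction (0.5000, -0.8660); cell (1,4); t to first gridline: x 0.5200, y 0.2656 (then +2.0000 / +1.1547)
    (1,3) via y @ 0.2656  # hit
  → r_2 = 0.2656
beam 3: φ=0°, α=345°
  direction (0.9659, -0.2588); cell (1,4); t to first gridline: x 0.2692, y 0.8887 (then +1.0353 / +3.8637)
    (2,4) via x @ 0.2692  # hit
  → r_3 = 0.2692
beam 4: φ=45°, α=30°
  direction (0.8660, 0.5000); cell (1,4); t to first gridline: x 0.3002, y 1.5400 (then +1.1547 / +2.0000)
    (2,4) via x @ 0.3002  # hit
  → r_4 = 0.3002
beam 5: φ=90°, α=75°
  direction (0.2588, 0.9659); cell (1,4); t to first gridline: x 1.0046, y 0.7972 (then +3.8637 / +1.0353)
    (1,5) via y @ 0.7972  # hit
  → r_5 = 0.7972

ranges = [0.2381, 0.2656, 0.2692, 0.3002, 0.7972]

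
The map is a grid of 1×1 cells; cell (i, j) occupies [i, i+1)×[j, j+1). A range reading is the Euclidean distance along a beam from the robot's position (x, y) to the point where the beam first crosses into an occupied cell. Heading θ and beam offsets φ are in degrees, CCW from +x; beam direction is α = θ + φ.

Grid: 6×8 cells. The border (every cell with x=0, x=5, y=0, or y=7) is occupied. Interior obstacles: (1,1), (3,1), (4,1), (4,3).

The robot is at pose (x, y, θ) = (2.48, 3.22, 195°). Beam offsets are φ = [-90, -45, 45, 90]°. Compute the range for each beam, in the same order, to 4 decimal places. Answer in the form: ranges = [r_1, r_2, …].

ranges = [3.9133, 1.7090, 1.4087, 2.0091]

beam 1: φ=-90°, α=105°
  cosα=-0.2588 sinα=0.9659 | (2,3) | tMaxX 1.8546 tMaxY 0.8075 | tΔX 3.8637 tΔY 1.0353
    t=0.8075 [y] (2,4)
    t=1.8428 [y] (2,5)
    t=1.8546 [x] (1,5)
    t=2.8781 [y] (1,6)
    t=3.9133 [y] (1,7) — stop
  → r_1 = 3.9133
beam 2: φ=-45°, α=150°
  cosα=-0.8660 sinα=0.5000 | (2,3) | tMaxX 0.5543 tMaxY 1.5600 | tΔX 1.1547 tΔY 2.0000
    t=0.5543 [x] (1,3)
    t=1.5600 [y] (1,4)
    t=1.7090 [x] (0,4) — stop
  → r_2 = 1.7090
beam 3: φ=45°, α=240°
  cosα=-0.5000 sinα=-0.8660 | (2,3) | tMaxX 0.9600 tMaxY 0.2540 | tΔX 2.0000 tΔY 1.1547
    t=0.2540 [y] (2,2)
    t=0.9600 [x] (1,2)
    t=1.4087 [y] (1,1) — stop
  → r_3 = 1.4087
beam 4: φ=90°, α=285°
  cosα=0.2588 sinα=-0.9659 | (2,3) | tMaxX 2.0091 tMaxY 0.2278 | tΔX 3.8637 tΔY 1.0353
    t=0.2278 [y] (2,2)
    t=1.2630 [y] (2,1)
    t=2.0091 [x] (3,1) — stop
  → r_4 = 2.0091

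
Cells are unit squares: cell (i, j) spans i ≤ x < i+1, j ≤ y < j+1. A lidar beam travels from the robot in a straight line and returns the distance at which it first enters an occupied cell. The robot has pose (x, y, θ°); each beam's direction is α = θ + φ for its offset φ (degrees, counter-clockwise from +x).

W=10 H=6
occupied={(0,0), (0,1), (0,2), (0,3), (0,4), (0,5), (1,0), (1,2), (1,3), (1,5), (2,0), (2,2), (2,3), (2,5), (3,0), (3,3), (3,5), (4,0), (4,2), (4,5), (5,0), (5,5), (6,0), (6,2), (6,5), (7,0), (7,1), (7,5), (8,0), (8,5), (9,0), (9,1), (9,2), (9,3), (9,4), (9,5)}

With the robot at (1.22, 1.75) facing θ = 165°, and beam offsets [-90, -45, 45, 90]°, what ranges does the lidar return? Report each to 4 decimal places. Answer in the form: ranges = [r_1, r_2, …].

ranges = [0.2588, 0.2887, 0.2540, 0.7765]

beam 1: φ=-90°, α=75°
  d=(0.2588,0.9659)  start (1,1)  tX=3.0137 tY=0.2588  stride 1/|dx|=3.8637 1/|dy|=1.0353
    cross y-line → (1,2), t=0.2588 (wall)
  → r_1 = 0.2588
beam 2: φ=-45°, α=120°
  d=(-0.5000,0.8660)  start (1,1)  tX=0.4400 tY=0.2887  stride 1/|dx|=2.0000 1/|dy|=1.1547
    cross y-line → (1,2), t=0.2887 (wall)
  → r_2 = 0.2887
beam 3: φ=45°, α=210°
  d=(-0.8660,-0.5000)  start (1,1)  tX=0.2540 tY=1.5000  stride 1/|dx|=1.1547 1/|dy|=2.0000
    cross x-line → (0,1), t=0.2540 (wall)
  → r_3 = 0.2540
beam 4: φ=90°, α=255°
  d=(-0.2588,-0.9659)  start (1,1)  tX=0.8500 tY=0.7765  stride 1/|dx|=3.8637 1/|dy|=1.0353
    cross y-line → (1,0), t=0.7765 (wall)
  → r_4 = 0.7765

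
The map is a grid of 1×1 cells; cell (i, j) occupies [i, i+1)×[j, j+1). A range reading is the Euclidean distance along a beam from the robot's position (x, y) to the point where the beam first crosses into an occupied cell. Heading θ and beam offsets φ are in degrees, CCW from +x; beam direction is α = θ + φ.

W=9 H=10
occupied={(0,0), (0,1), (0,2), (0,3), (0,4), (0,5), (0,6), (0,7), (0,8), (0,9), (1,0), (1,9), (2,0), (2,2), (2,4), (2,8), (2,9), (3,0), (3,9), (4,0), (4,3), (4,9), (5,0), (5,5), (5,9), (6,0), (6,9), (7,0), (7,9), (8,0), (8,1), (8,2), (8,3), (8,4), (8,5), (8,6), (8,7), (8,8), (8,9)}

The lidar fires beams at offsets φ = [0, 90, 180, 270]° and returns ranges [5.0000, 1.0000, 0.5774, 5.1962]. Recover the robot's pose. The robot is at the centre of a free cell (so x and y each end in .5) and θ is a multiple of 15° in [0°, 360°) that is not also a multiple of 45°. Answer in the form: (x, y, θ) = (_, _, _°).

Candidates: 51 free-cell centres × 16 headings = 816 poses. Raycast each; keep the one whose scan matches to 4 dp.
  (4.5, 2.5, 195°): beam 1 = 1.5529 ≠ 5.0000 ✗
  (2.5, 3.5, 240°): beam 1 = 0.5774 ≠ 5.0000 ✗
  (6.5, 6.5, 345°): beam 1 = 1.5529 ≠ 5.0000 ✗
  (4.5, 7.5, 240°): beam 1 = 3.0000 ≠ 5.0000 ✗
  …
  (5.5, 8.5, 300°): r_1=5.0000, r_2=1.0000, r_3=0.5774, r_4=5.1962 — all match ✓
No second candidate reproduces the full scan.

(x, y, θ) = (5.5, 8.5, 300°)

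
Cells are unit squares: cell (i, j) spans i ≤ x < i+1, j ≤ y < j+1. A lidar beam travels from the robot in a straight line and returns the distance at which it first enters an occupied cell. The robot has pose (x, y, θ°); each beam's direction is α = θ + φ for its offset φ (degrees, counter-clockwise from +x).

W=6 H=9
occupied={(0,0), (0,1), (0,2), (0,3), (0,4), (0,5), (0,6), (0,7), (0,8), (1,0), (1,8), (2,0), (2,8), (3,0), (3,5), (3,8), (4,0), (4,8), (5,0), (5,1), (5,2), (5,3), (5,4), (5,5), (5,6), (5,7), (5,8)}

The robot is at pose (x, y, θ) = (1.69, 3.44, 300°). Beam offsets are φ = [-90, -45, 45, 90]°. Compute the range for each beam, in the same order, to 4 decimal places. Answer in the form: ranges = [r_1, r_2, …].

ranges = [0.7967, 2.5261, 3.4268, 3.8221]

beam 1: φ=-90°, α=210°
  dir = (cos 210°, sin 210°) = (-0.8660, -0.5000); from cell (1,3)
  next x-line at t=0.7967, next y-line at t=0.8800; Δt_x=1.1547, Δt_y=2.0000
    x: enter (0,3) at t=0.7967 ← occupied
  → r_1 = 0.7967
beam 2: φ=-45°, α=255°
  dir = (cos 255°, sin 255°) = (-0.2588, -0.9659); from cell (1,3)
  next x-line at t=2.6660, next y-line at t=0.4555; Δt_x=3.8637, Δt_y=1.0353
    y: enter (1,2) at t=0.4555
    y: enter (1,1) at t=1.4908
    y: enter (1,0) at t=2.5261 ← occupied
  → r_2 = 2.5261
beam 3: φ=45°, α=345°
  dir = (cos 345°, sin 345°) = (0.9659, -0.2588); from cell (1,3)
  next x-line at t=0.3209, next y-line at t=1.7000; Δt_x=1.0353, Δt_y=3.8637
    x: enter (2,3) at t=0.3209
    x: enter (3,3) at t=1.3562
    y: enter (3,2) at t=1.7000
    x: enter (4,2) at t=2.3915
    x: enter (5,2) at t=3.4268 ← occupied
  → r_3 = 3.4268
beam 4: φ=90°, α=30°
  dir = (cos 30°, sin 30°) = (0.8660, 0.5000); from cell (1,3)
  next x-line at t=0.3580, next y-line at t=1.1200; Δt_x=1.1547, Δt_y=2.0000
    x: enter (2,3) at t=0.3580
    y: enter (2,4) at t=1.1200
    x: enter (3,4) at t=1.5127
    x: enter (4,4) at t=2.6674
    y: enter (4,5) at t=3.1200
    x: enter (5,5) at t=3.8221 ← occupied
  → r_4 = 3.8221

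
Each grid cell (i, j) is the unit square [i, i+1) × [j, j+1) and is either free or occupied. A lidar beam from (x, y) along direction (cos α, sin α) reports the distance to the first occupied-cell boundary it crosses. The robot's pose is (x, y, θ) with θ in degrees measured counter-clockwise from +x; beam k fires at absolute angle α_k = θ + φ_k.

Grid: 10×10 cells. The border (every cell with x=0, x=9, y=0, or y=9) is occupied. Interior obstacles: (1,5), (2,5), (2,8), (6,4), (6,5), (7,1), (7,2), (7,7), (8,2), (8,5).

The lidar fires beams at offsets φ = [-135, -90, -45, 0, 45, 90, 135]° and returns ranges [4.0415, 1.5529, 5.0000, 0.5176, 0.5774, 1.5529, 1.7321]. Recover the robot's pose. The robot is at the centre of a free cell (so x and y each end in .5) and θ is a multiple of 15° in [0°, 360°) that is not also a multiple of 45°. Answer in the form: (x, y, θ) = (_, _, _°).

The pose lattice has 54·16 = 864 candidates. Test each by forward raycasting.
  (4.5, 7.5, 60°): beam 1 = 6.7293 ≠ 4.0415 ✗
  (5.5, 5.5, 345°): beam 1 = 5.1962 ≠ 4.0415 ✗
  (6.5, 6.5, 345°): beam 1 = 6.3509 ≠ 4.0415 ✗
  (5.5, 2.5, 120°): beam 1 = 1.5529 ≠ 4.0415 ✗
  …
  (6.5, 7.5, 345°): r_1=4.0415, r_2=1.5529, r_3=5.0000, r_4=0.5176, r_5=0.5774, r_6=1.5529, r_7=1.7321 — all match ✓
Only this pose fits every beam.

(x, y, θ) = (6.5, 7.5, 345°)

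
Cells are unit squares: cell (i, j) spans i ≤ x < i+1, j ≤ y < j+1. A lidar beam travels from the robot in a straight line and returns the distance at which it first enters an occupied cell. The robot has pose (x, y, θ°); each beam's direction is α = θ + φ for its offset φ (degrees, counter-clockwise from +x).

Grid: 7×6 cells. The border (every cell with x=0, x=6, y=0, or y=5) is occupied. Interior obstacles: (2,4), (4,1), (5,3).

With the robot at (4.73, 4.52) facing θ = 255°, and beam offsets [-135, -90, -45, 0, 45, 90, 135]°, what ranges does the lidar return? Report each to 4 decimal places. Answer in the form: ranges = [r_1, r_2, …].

beam 1: φ=-135°, α=120°
  cosα=-0.5000 sinα=0.8660 | (4,4) | tMaxX 1.4600 tMaxY 0.5543 | tΔX 2.0000 tΔY 1.1547
    t=0.5543 [y] (4,5) — stop
  → r_1 = 0.5543
beam 2: φ=-90°, α=165°
  cosα=-0.9659 sinα=0.2588 | (4,4) | tMaxX 0.7558 tMaxY 1.8546 | tΔX 1.0353 tΔY 3.8637
    t=0.7558 [x] (3,4)
    t=1.7910 [x] (2,4) — stop
  → r_2 = 1.7910
beam 3: φ=-45°, α=210°
  cosα=-0.8660 sinα=-0.5000 | (4,4) | tMaxX 0.8429 tMaxY 1.0400 | tΔX 1.1547 tΔY 2.0000
    t=0.8429 [x] (3,4)
    t=1.0400 [y] (3,3)
    t=1.9976 [x] (2,3)
    t=3.0400 [y] (2,2)
    t=3.1523 [x] (1,2)
    t=4.3070 [x] (0,2) — stop
  → r_3 = 4.3070
beam 4: φ=0°, α=255°
  cosα=-0.2588 sinα=-0.9659 | (4,4) | tMaxX 2.8205 tMaxY 0.5383 | tΔX 3.8637 tΔY 1.0353
    t=0.5383 [y] (4,3)
    t=1.5736 [y] (4,2)
    t=2.6089 [y] (4,1) — stop
  → r_4 = 2.6089
beam 5: φ=45°, α=300°
  cosα=0.5000 sinα=-0.8660 | (4,4) | tMaxX 0.5400 tMaxY 0.6004 | tΔX 2.0000 tΔY 1.1547
    t=0.5400 [x] (5,4)
    t=0.6004 [y] (5,3) — stop
  → r_5 = 0.6004
beam 6: φ=90°, α=345°
  cosα=0.9659 sinα=-0.2588 | (4,4) | tMaxX 0.2795 tMaxY 2.0091 | tΔX 1.0353 tΔY 3.8637
    t=0.2795 [x] (5,4)
    t=1.3148 [x] (6,4) — stop
  → r_6 = 1.3148
beam 7: φ=135°, α=30°
  cosα=0.8660 sinα=0.5000 | (4,4) | tMaxX 0.3118 tMaxY 0.9600 | tΔX 1.1547 tΔY 2.0000
    t=0.3118 [x] (5,4)
    t=0.9600 [y] (5,5) — stop
  → r_7 = 0.9600

ranges = [0.5543, 1.7910, 4.3070, 2.6089, 0.6004, 1.3148, 0.9600]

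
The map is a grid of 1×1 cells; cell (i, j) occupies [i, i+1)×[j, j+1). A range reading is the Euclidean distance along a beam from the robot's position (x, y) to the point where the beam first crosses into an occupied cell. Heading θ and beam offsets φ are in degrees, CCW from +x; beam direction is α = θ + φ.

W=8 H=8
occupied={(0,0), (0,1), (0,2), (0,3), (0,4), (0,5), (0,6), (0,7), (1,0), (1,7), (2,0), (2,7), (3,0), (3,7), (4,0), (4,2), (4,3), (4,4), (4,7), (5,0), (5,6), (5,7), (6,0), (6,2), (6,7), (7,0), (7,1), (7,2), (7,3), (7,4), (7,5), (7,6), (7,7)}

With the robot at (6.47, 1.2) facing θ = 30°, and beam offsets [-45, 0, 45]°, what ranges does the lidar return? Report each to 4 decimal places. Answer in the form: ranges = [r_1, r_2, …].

ranges = [0.5487, 0.6120, 0.8282]

beam 1: φ=-45°, α=345°
  d=(0.9659,-0.2588)  start (6,1)  tX=0.5487 tY=0.7727  stride 1/|dx|=1.0353 1/|dy|=3.8637
    cross x-line → (7,1), t=0.5487 (wall)
  → r_1 = 0.5487
beam 2: φ=0°, α=30°
  d=(0.8660,0.5000)  start (6,1)  tX=0.6120 tY=1.6000  stride 1/|dx|=1.1547 1/|dy|=2.0000
    cross x-line → (7,1), t=0.6120 (wall)
  → r_2 = 0.6120
beam 3: φ=45°, α=75°
  d=(0.2588,0.9659)  start (6,1)  tX=2.0478 tY=0.8282  stride 1/|dx|=3.8637 1/|dy|=1.0353
    cross y-line → (6,2), t=0.8282 (wall)
  → r_3 = 0.8282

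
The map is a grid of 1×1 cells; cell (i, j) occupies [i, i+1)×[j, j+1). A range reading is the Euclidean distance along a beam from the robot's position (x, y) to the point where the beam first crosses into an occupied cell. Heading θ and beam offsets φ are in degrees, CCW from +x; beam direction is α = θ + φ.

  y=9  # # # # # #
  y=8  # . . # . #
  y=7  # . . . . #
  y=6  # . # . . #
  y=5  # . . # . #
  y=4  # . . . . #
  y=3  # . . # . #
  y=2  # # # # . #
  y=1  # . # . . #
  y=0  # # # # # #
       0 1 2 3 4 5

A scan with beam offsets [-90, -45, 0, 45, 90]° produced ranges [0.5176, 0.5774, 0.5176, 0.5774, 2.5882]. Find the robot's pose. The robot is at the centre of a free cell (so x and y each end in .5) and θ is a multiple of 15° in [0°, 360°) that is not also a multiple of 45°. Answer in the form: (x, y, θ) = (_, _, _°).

(x, y, θ) = (4.5, 8.5, 165°)

The pose lattice has 24·16 = 384 candidates. Test each by forward raycasting.
  (2.5, 7.5, 120°): beam 1 = 1.0000 ≠ 0.5176 ✗
  (2.5, 3.5, 300°): beam 1 = 1.0000 ≠ 0.5176 ✗
  (1.5, 5.5, 195°): beam 1 = 1.9319 ≠ 0.5176 ✗
  (3.5, 6.5, 165°): beam 1 = 1.5529 ≠ 0.5176 ✗
  …
  (4.5, 8.5, 165°): r_1=0.5176, r_2=0.5774, r_3=0.5176, r_4=0.5774, r_5=2.5882 — all match ✓
Unique over the lattice → pose = (4.5, 8.5, 165°).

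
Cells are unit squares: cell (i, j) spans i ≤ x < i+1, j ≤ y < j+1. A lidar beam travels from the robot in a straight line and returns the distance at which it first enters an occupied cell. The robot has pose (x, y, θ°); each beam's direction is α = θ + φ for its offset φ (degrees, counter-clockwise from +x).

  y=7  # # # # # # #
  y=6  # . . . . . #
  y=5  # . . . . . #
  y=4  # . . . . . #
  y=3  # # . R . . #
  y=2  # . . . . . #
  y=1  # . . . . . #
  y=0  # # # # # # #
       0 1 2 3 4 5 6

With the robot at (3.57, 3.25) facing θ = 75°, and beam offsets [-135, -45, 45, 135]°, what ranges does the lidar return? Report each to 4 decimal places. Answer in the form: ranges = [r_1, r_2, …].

beam 1: φ=-135°, α=300°
  direction (0.5000, -0.8660); cell (3,3); t to first gridline: x 0.8600, y 0.2887 (then +2.0000 / +1.1547)
    (3,2) via y @ 0.2887
    (4,2) via x @ 0.8600
    (4,1) via y @ 1.4434
    (4,0) via y @ 2.5981  # hit
  → r_1 = 2.5981
beam 2: φ=-45°, α=30°
  direction (0.8660, 0.5000); cell (3,3); t to first gridline: x 0.4965, y 1.5000 (then +1.1547 / +2.0000)
    (4,3) via x @ 0.4965
    (4,4) via y @ 1.5000
    (5,4) via x @ 1.6512
    (6,4) via x @ 2.8059  # hit
  → r_2 = 2.8059
beam 3: φ=45°, α=120°
  direction (-0.5000, 0.8660); cell (3,3); t to first gridline: x 1.1400, y 0.8660 (then +2.0000 / +1.1547)
    (3,4) via y @ 0.8660
    (2,4) via x @ 1.1400
    (2,5) via y @ 2.0207
    (1,5) via x @ 3.1400
    (1,6) via y @ 3.1754
    (1,7) via y @ 4.3301  # hit
  → r_3 = 4.3301
beam 4: φ=135°, α=210°
  direction (-0.8660, -0.5000); cell (3,3); t to first gridline: x 0.6582, y 0.5000 (then +1.1547 / +2.0000)
    (3,2) via y @ 0.5000
    (2,2) via x @ 0.6582
    (1,2) via x @ 1.8129
    (1,1) via y @ 2.5000
    (0,1) via x @ 2.9676  # hit
  → r_4 = 2.9676

ranges = [2.5981, 2.8059, 4.3301, 2.9676]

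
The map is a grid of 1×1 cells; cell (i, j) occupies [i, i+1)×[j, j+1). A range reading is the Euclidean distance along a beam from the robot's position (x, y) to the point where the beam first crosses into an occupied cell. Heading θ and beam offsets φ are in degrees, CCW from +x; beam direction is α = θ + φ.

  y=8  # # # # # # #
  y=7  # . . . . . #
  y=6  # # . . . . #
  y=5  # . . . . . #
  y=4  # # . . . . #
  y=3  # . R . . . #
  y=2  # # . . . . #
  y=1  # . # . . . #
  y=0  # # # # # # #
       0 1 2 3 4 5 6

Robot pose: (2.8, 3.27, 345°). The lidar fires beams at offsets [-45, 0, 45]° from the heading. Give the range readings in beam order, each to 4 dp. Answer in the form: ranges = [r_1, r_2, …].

ranges = [2.6212, 3.3129, 3.6950]

beam 1: φ=-45°, α=300°
  cosα=0.5000 sinα=-0.8660 | (2,3) | tMaxX 0.4000 tMaxY 0.3118 | tΔX 2.0000 tΔY 1.1547
    t=0.3118 [y] (2,2)
    t=0.4000 [x] (3,2)
    t=1.4665 [y] (3,1)
    t=2.4000 [x] (4,1)
    t=2.6212 [y] (4,0) — stop
  → r_1 = 2.6212
beam 2: φ=0°, α=345°
  cosα=0.9659 sinα=-0.2588 | (2,3) | tMaxX 0.2071 tMaxY 1.0432 | tΔX 1.0353 tΔY 3.8637
    t=0.2071 [x] (3,3)
    t=1.0432 [y] (3,2)
    t=1.2423 [x] (4,2)
    t=2.2776 [x] (5,2)
    t=3.3129 [x] (6,2) — stop
  → r_2 = 3.3129
beam 3: φ=45°, α=30°
  cosα=0.8660 sinα=0.5000 | (2,3) | tMaxX 0.2309 tMaxY 1.4600 | tΔX 1.1547 tΔY 2.0000
    t=0.2309 [x] (3,3)
    t=1.3856 [x] (4,3)
    t=1.4600 [y] (4,4)
    t=2.5403 [x] (5,4)
    t=3.4600 [y] (5,5)
    t=3.6950 [x] (6,5) — stop
  → r_3 = 3.6950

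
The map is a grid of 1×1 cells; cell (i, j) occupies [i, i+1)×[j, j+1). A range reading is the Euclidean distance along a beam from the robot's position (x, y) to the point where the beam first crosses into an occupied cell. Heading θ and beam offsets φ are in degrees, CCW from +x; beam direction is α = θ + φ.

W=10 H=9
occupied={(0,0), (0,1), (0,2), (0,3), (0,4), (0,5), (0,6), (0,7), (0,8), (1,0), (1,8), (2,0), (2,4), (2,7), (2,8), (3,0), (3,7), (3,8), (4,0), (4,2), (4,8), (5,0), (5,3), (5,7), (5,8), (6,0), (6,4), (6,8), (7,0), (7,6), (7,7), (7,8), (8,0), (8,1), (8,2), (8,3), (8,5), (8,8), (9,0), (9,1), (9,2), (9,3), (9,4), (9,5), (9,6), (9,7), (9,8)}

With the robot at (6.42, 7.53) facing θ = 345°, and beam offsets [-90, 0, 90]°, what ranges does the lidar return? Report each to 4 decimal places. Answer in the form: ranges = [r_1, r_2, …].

ranges = [3.6545, 0.6005, 0.4866]

beam 1: φ=-90°, α=255°
  dir = (cos 255°, sin 255°) = (-0.2588, -0.9659); from cell (6,7)
  next x-line at t=1.6228, next y-line at t=0.5487; Δt_x=3.8637, Δt_y=1.0353
    y: enter (6,6) at t=0.5487
    y: enter (6,5) at t=1.5840
    x: enter (5,5) at t=1.6228
    y: enter (5,4) at t=2.6192
    y: enter (5,3) at t=3.6545 ← occupied
  → r_1 = 3.6545
beam 2: φ=0°, α=345°
  dir = (cos 345°, sin 345°) = (0.9659, -0.2588); from cell (6,7)
  next x-line at t=0.6005, next y-line at t=2.0478; Δt_x=1.0353, Δt_y=3.8637
    x: enter (7,7) at t=0.6005 ← occupied
  → r_2 = 0.6005
beam 3: φ=90°, α=75°
  dir = (cos 75°, sin 75°) = (0.2588, 0.9659); from cell (6,7)
  next x-line at t=2.2409, next y-line at t=0.4866; Δt_x=3.8637, Δt_y=1.0353
    y: enter (6,8) at t=0.4866 ← occupied
  → r_3 = 0.4866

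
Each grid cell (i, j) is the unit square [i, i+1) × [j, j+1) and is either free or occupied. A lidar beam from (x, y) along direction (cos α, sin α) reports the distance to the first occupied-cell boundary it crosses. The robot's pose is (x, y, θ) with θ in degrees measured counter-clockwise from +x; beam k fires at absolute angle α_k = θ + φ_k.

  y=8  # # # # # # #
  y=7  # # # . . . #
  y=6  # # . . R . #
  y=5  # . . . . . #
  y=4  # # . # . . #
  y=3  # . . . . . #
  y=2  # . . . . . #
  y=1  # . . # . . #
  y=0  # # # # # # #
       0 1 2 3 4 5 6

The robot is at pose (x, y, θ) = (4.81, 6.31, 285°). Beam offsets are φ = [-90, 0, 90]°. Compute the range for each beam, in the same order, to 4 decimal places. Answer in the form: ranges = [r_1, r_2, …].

beam 1: φ=-90°, α=195°
  dir = (cos 195°, sin 195°) = (-0.9659, -0.2588); from cell (4,6)
  next x-line at t=0.8386, next y-line at t=1.1977; Δt_x=1.0353, Δt_y=3.8637
    x: enter (3,6) at t=0.8386
    y: enter (3,5) at t=1.1977
    x: enter (2,5) at t=1.8738
    x: enter (1,5) at t=2.9091
    x: enter (0,5) at t=3.9444 ← occupied
  → r_1 = 3.9444
beam 2: φ=0°, α=285°
  dir = (cos 285°, sin 285°) = (0.2588, -0.9659); from cell (4,6)
  next x-line at t=0.7341, next y-line at t=0.3209; Δt_x=3.8637, Δt_y=1.0353
    y: enter (4,5) at t=0.3209
    x: enter (5,5) at t=0.7341
    y: enter (5,4) at t=1.3562
    y: enter (5,3) at t=2.3915
    y: enter (5,2) at t=3.4268
    y: enter (5,1) at t=4.4620
    x: enter (6,1) at t=4.5978 ← occupied
  → r_2 = 4.5978
beam 3: φ=90°, α=15°
  dir = (cos 15°, sin 15°) = (0.9659, 0.2588); from cell (4,6)
  next x-line at t=0.1967, next y-line at t=2.6660; Δt_x=1.0353, Δt_y=3.8637
    x: enter (5,6) at t=0.1967
    x: enter (6,6) at t=1.2320 ← occupied
  → r_3 = 1.2320

ranges = [3.9444, 4.5978, 1.2320]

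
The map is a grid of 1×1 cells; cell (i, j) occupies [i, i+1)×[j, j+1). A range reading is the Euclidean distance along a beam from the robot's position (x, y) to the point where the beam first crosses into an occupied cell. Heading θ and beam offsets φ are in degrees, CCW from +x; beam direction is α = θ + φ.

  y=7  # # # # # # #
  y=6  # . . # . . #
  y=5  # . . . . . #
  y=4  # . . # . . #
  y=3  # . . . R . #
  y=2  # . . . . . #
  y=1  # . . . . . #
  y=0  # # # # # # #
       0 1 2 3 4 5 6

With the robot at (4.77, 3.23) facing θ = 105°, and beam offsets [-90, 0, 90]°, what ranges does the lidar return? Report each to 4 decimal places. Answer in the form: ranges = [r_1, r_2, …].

ranges = [1.2734, 2.9751, 3.9030]

beam 1: φ=-90°, α=15°
  dir = (cos 15°, sin 15°) = (0.9659, 0.2588); from cell (4,3)
  next x-line at t=0.2381, next y-line at t=2.9751; Δt_x=1.0353, Δt_y=3.8637
    x: enter (5,3) at t=0.2381
    x: enter (6,3) at t=1.2734 ← occupied
  → r_1 = 1.2734
beam 2: φ=0°, α=105°
  dir = (cos 105°, sin 105°) = (-0.2588, 0.9659); from cell (4,3)
  next x-line at t=2.9751, next y-line at t=0.7972; Δt_x=3.8637, Δt_y=1.0353
    y: enter (4,4) at t=0.7972
    y: enter (4,5) at t=1.8324
    y: enter (4,6) at t=2.8677
    x: enter (3,6) at t=2.9751 ← occupied
  → r_2 = 2.9751
beam 3: φ=90°, α=195°
  dir = (cos 195°, sin 195°) = (-0.9659, -0.2588); from cell (4,3)
  next x-line at t=0.7972, next y-line at t=0.8887; Δt_x=1.0353, Δt_y=3.8637
    x: enter (3,3) at t=0.7972
    y: enter (3,2) at t=0.8887
    x: enter (2,2) at t=1.8324
    x: enter (1,2) at t=2.8677
    x: enter (0,2) at t=3.9030 ← occupied
  → r_3 = 3.9030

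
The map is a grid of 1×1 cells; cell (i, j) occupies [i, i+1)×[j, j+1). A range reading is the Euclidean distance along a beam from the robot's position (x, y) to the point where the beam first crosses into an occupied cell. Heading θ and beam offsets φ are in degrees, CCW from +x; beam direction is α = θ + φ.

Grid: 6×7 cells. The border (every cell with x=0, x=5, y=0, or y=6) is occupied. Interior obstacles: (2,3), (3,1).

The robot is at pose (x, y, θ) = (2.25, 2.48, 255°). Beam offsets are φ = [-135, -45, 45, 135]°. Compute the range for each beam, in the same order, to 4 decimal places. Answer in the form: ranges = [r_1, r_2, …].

ranges = [2.5000, 1.4434, 1.5000, 3.1754]

beam 1: φ=-135°, α=120°
  direction (-0.5000, 0.8660); cell (2,2); t to first gridline: x 0.5000, y 0.6004 (then +2.0000 / +1.1547)
    (1,2) via x @ 0.5000
    (1,3) via y @ 0.6004
    (1,4) via y @ 1.7551
    (0,4) via x @ 2.5000  # hit
  → r_1 = 2.5000
beam 2: φ=-45°, α=210°
  direction (-0.8660, -0.5000); cell (2,2); t to first gridline: x 0.2887, y 0.9600 (then +1.1547 / +2.0000)
    (1,2) via x @ 0.2887
    (1,1) via y @ 0.9600
    (0,1) via x @ 1.4434  # hit
  → r_2 = 1.4434
beam 3: φ=45°, α=300°
  direction (0.5000, -0.8660); cell (2,2); t to first gridline: x 1.5000, y 0.5543 (then +2.0000 / +1.1547)
    (2,1) via y @ 0.5543
    (3,1) via x @ 1.5000  # hit
  → r_3 = 1.5000
beam 4: φ=135°, α=30°
  direction (0.8660, 0.5000); cell (2,2); t to first gridline: x 0.8660, y 1.0400 (then +1.1547 / +2.0000)
    (3,2) via x @ 0.8660
    (3,3) via y @ 1.0400
    (4,3) via x @ 2.0207
    (4,4) via y @ 3.0400
    (5,4) via x @ 3.1754  # hit
  → r_4 = 3.1754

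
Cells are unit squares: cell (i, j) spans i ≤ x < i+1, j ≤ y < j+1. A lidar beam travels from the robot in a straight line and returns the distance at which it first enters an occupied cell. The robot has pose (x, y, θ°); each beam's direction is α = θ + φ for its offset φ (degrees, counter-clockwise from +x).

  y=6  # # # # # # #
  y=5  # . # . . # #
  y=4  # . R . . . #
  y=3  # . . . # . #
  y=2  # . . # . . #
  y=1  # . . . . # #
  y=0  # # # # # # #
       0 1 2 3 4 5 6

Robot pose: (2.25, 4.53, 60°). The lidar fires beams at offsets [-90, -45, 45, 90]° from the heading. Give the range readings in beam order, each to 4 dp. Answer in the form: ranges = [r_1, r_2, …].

beam 1: φ=-90°, α=330°
  dir = (cos 330°, sin 330°) = (0.8660, -0.5000); from cell (2,4)
  next x-line at t=0.8660, next y-line at t=1.0600; Δt_x=1.1547, Δt_y=2.0000
    x: enter (3,4) at t=0.8660
    y: enter (3,3) at t=1.0600
    x: enter (4,3) at t=2.0207 ← occupied
  → r_1 = 2.0207
beam 2: φ=-45°, α=15°
  dir = (cos 15°, sin 15°) = (0.9659, 0.2588); from cell (2,4)
  next x-line at t=0.7765, next y-line at t=1.8159; Δt_x=1.0353, Δt_y=3.8637
    x: enter (3,4) at t=0.7765
    x: enter (4,4) at t=1.8117
    y: enter (4,5) at t=1.8159
    x: enter (5,5) at t=2.8470 ← occupied
  → r_2 = 2.8470
beam 3: φ=45°, α=105°
  dir = (cos 105°, sin 105°) = (-0.2588, 0.9659); from cell (2,4)
  next x-line at t=0.9659, next y-line at t=0.4866; Δt_x=3.8637, Δt_y=1.0353
    y: enter (2,5) at t=0.4866 ← occupied
  → r_3 = 0.4866
beam 4: φ=90°, α=150°
  dir = (cos 150°, sin 150°) = (-0.8660, 0.5000); from cell (2,4)
  next x-line at t=0.2887, next y-line at t=0.9400; Δt_x=1.1547, Δt_y=2.0000
    x: enter (1,4) at t=0.2887
    y: enter (1,5) at t=0.9400
    x: enter (0,5) at t=1.4434 ← occupied
  → r_4 = 1.4434

ranges = [2.0207, 2.8470, 0.4866, 1.4434]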